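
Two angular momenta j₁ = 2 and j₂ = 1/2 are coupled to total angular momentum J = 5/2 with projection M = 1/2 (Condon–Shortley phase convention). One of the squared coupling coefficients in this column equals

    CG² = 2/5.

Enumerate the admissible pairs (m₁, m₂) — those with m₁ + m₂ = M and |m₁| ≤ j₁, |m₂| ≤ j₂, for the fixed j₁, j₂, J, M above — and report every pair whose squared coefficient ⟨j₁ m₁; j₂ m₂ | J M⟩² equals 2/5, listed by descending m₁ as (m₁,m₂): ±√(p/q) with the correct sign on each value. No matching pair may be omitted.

(1,-1/2): +√(2/5)

Admissible pairs with m₁+m₂ = M = 1/2: (0,1/2), (1,-1/2)
  (m₁,m₂)=(1,-1/2): CG² = 2/5, CG = +√(2/5)   ← matches the target
  (m₁,m₂)=(0,1/2): CG² = 3/5, CG = +√(3/5)
Pairs with CG² = 2/5: (1,-1/2): +√(2/5)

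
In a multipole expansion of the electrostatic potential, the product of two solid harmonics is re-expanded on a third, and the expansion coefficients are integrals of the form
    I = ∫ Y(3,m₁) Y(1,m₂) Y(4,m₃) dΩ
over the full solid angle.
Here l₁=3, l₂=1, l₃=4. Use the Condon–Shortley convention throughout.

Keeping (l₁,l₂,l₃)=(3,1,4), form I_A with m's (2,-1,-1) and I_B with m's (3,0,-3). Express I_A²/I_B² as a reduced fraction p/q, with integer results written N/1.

Same 3,1,4: normalisation and zero-m 3j drop out of the ratio.
A: Δ: 0! 6! 2! / 9! → 1/252; sum: t=0:+1/240 = 1/240; 3j²(3 1 4; 2 -1 -1) = Δ·Π!·Σ² = 1/84  (sign -1)
B: Δ: 0! 6! 2! / 9! → 1/252; sum: t=0:+1/720 = 1/720; 3j²(3 1 4; 3 0 -3) = Δ·Π!·Σ² = 1/36  (sign -1)
I_A²/I_B² = (1/84)/(1/36) = 3/7

3/7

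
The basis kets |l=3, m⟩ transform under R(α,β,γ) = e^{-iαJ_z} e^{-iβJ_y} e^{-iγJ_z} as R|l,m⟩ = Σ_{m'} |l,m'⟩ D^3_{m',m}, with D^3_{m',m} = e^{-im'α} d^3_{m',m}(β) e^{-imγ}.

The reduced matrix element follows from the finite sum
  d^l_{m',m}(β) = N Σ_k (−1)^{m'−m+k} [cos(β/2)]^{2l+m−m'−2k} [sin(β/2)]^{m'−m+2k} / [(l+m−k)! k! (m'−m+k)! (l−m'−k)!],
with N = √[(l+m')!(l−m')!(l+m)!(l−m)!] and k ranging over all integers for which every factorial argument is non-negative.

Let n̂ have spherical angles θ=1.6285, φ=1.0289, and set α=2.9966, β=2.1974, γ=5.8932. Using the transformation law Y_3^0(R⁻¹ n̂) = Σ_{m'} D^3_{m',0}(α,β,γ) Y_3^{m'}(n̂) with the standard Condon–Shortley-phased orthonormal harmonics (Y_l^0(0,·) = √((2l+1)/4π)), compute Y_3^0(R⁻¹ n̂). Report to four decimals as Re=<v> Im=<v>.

Need the full column D^3_{m',0} for m'=−3..3 at α=2.9966, β=2.1974, γ=5.8932.
cos(β/2)=0.454754, sin(β/2)=0.890617
d^3_{-3,0}: single k=3 term ⇒ +0.297111;  D = -0.269444+0.125200i
d^3_{-2,0}: k∈[2..3] ⇒ +0.185802 -0.712653 = -0.526851;  D = -0.504854+0.150647i
d^3_{-1,0}: k∈[1..3] ⇒ +0.060002 -0.690423 +0.882718 = +0.252298;  D = -0.249650+0.036453i
d^3_{0,0}: k∈[0..3] ⇒ +0.008844 -0.305303 +1.171008 -0.499052 = +0.375497;  D = +0.375497+0.000000i
d^3_{1,0}: k∈[0..2] ⇒ -0.060002 +0.690423 -0.882718 = -0.252298;  D = +0.249650+0.036453i
d^3_{2,0}: k∈[0..1] ⇒ +0.185802 -0.712653 = -0.526851;  D = -0.504854-0.150647i
d^3_{3,0}: single k=0 term ⇒ -0.297111;  D = +0.269444+0.125200i
Y_3^{m'}(θ=1.6285,φ=1.0289) and Σ D·Y over m':
  (-0.2694+0.1252i)·(-0.4145-0.0228i)  (-0.5049+0.1506i)·(+0.0275+0.0519i)  (-0.2497+0.0365i)·(-0.1636+0.2718i)  (+0.3755+0.0000i)·(+0.0642+0.0000i)  (+0.2497+0.0365i)·(+0.1636+0.2718i)  (-0.5049-0.1506i)·(+0.0275-0.0519i)  (+0.2694+0.1252i)·(+0.4145-0.0228i)
Y_3^0(R⁻¹ n̂) = +0.271680-0.000000i

Re=0.2717 Im=0.0000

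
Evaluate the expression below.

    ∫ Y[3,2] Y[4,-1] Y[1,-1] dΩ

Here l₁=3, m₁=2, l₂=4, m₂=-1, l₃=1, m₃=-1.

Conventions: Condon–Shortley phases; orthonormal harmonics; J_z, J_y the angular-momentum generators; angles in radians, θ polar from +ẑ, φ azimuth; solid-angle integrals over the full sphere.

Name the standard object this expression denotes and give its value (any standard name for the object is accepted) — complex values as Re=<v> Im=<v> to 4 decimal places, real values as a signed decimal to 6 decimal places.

This is a Gaunt coefficient — the integral of a triple product of spherical harmonics over the sphere.
m-sum 0 ✓  L=8 even ✓  1≤1≤7 ✓
Π(2lᵢ+1) = 7×9×3 = 189
triangle coeff Δ(3,4,1) = 1/252
Σ_t [3,3]: t=3:−1/36 = -1/36
(3j)²=4/63 [(3 4 1; 0 0 0)], sign=+1
Σ_t [1,1]: t=1:−1/240 = -1/240
(3j)²=1/84 [(3 4 1; 2 -1 -1)], sign=-1
⇒ 4πI² = 1/7
I = (-1)√(1/7/(4π)) = -0.10662181

Gaunt coefficient, -0.106622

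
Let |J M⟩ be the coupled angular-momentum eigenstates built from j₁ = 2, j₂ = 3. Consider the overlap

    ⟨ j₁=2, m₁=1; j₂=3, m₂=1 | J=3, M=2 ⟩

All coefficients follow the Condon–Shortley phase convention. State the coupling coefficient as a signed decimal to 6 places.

√[7·2!2!4!/9! · 3!1!4!2!5!1!] = √(64)
  +(−1)^0/∏(0,2,1,4,1,0)! = 1/48  (running 1/48)
  +(−1)^1/∏(1,1,0,3,2,1)! = -1/12  (running -1/16)
⟨..|..⟩ = √(64)·(-1/16) = -0.500000

−√(1/4) ≈ -0.500000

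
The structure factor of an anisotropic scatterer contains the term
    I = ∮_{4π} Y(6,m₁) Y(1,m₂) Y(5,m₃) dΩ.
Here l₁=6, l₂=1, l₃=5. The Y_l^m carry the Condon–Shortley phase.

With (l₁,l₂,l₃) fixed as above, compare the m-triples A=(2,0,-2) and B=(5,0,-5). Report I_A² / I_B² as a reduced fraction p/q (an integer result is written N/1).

32/11

Same 6,1,5: normalisation and zero-m 3j drop out of the ratio.
A: Δ: 2! 10! 0! / 13! → 1/858; sum: t=1:−1/30240 = -1/30240; 3j²(6 1 5; 2 0 -2) = Δ·Π!·Σ² = 16/429  (sign +1)
B: Δ: 2! 10! 0! / 13! → 1/858; sum: t=1:−1/3628800 = -1/3628800; 3j²(6 1 5; 5 0 -5) = Δ·Π!·Σ² = 1/78  (sign -1)
I_A²/I_B² = (16/429)/(1/78) = 32/11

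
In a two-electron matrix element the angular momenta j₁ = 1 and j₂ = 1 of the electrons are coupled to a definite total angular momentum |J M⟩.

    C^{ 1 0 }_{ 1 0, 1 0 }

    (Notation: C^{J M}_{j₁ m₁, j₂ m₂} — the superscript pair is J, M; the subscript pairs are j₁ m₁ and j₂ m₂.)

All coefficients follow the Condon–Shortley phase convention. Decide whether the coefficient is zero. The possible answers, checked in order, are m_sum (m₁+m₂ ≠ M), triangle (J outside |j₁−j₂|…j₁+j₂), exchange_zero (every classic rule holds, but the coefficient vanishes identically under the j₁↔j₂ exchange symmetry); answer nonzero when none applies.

exchange_zero

m-sum: m₁+m₂ = 0+0 = 0, M = 0  ✓
triangle: |j₁−j₂| = 0 ≤ J = 1 ≤ j₁+j₂ = 2  ✓
exchange: j₁=j₂ and m₁=m₂, and (−1)^(j₁+j₂−J) = (−1)^1 = −1 forces ⟨j₁m₁;j₂m₂|JM⟩ = −⟨j₂m₂;j₁m₁|JM⟩ = −⟨j₁m₁;j₂m₂|JM⟩ ⇒ the coefficient vanishes identically
Racah sum check: Σ_k collapses to 0 ⇒ CG = 0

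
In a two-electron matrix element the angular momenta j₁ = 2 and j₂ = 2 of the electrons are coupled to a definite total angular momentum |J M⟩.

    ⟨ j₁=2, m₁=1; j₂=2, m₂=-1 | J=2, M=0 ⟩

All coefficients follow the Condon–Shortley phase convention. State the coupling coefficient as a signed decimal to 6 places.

triangle: 2!×2!×2!/7! = 8/5040
(j±m)!: 3!×1!×1!×3!×2!×2! = 144
prefactor² = (2J+1)×Δ×N² = 8/7
  k=0: +1/(0!×2!×1!×1!×1!×1!) = 1/2
  k=1: −1/(1!×1!×0!×0!×2!×2!) = -1/4
Σ = 1/4  ⇒  CG² = 8/7×(1/4)² = 1/14
CG = +√(1/14) = +0.267261

+√(1/14) ≈ +0.267261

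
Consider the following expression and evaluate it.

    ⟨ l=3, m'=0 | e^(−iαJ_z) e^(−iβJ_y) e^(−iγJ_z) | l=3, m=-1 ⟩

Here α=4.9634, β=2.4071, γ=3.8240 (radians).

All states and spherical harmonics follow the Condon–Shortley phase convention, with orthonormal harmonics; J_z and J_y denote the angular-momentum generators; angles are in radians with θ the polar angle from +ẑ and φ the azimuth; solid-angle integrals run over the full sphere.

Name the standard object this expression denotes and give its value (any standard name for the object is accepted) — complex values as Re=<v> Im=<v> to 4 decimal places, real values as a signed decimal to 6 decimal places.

Wigner D-matrix element, Re=0.3951 Im=0.3210

This is a Wigner D-matrix element — the rotation-matrix element ⟨l m'| R(α,β,γ) |l m⟩ in the angular-momentum basis.
Split into d^3_{0,-1}(β=2.4071) × two z-phases.
c=cos(2.407100/2)=0.359047, s=sin(2.407100/2)=0.933320; N=√[6·6·2·24]=41.569219
k: max(0,(-1)−(0))=0 … min(3+(-1),3−(0))=2
  k=0: (−1)^1·41.5692/(12)·0.3590^5·0.9333^1 = -0.019292
  k=1: (−1)^2·41.5692/(4)·0.3590^3·0.9333^3 = +0.391071
  k=2: (−1)^3·41.5692/(12)·0.3590^1·0.9333^5 = -0.880833
d^3_{0,-1}(2.4071) = -0.019292 +0.391071 -0.880833 = -0.509053
Phases: e^{-i·(0)·4.9634}=+1.000000+0.000000i, e^{-i·(-1)·3.8240}=-0.776057-0.630663i ⇒ D=+0.395054+0.321041i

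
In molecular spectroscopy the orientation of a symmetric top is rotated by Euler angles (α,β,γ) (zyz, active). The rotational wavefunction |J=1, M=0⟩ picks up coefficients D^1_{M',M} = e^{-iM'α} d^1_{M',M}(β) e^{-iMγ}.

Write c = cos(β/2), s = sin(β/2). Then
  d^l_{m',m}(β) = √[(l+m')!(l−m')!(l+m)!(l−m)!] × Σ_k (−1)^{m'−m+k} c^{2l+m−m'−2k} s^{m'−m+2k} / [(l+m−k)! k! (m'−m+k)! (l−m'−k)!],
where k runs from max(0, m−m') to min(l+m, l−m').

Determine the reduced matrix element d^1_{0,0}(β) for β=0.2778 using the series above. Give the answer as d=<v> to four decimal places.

d=0.9617

d^1_{0,0}(β=0.2778) via the finite sum:
With c≡cos(β/2)=0.990369 and s≡sin(β/2)=0.138454, N=[1·1·1·1]^{1/2}=1.000000
k∈{0,1} keeps every argument non-negative
  k=0: (−1)^0·1.0000/(1)·0.9904^2·0.1385^0 = +0.980831
  k=1: (−1)^1·1.0000/(1)·0.9904^0·0.1385^2 = -0.019169
d^1_{0,0}(0.2778) = +0.980831 -0.019169 = +0.961661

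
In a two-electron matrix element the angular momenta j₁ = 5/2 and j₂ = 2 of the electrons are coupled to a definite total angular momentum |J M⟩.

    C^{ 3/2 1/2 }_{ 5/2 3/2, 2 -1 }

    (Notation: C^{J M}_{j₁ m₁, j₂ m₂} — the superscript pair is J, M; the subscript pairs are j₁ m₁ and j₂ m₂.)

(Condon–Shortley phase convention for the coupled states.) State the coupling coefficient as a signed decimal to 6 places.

-0.138013

√[4·3!2!1!/7! · 4!1!1!3!2!1!] = √(96/35)
  +(−1)^0/∏(0,3,1,1,1,0)! = 1/6  (running 1/6)
  +(−1)^1/∏(1,2,0,0,2,1)! = -1/4  (running -1/12)
⟨..|..⟩ = √(96/35)·(-1/12) = -0.138013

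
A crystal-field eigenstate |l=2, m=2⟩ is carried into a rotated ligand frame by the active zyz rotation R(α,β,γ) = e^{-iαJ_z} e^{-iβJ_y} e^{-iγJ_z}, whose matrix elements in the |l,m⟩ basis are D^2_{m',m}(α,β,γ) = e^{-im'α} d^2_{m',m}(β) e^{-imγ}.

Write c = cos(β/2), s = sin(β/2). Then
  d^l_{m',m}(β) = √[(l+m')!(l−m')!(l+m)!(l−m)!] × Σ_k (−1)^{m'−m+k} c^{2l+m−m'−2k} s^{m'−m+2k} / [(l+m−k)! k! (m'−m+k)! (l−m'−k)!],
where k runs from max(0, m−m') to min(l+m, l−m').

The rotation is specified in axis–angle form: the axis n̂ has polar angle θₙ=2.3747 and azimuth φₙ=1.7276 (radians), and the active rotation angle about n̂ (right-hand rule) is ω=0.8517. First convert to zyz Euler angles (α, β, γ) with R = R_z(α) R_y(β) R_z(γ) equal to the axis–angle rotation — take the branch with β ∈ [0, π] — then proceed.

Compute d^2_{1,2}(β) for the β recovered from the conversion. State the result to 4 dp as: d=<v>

d=0.5041

Axis–angle → zyz. n̂ = (sinθₙcosφₙ, sinθₙsinφₙ, cosθₙ) = (-0.108361, +0.685388, -0.720070), ω = 0.8517.
R = I cosω + sinω [n̂]ₓ + (1−cosω) n̂n̂ᵀ gives
  R = [+0.662713, +0.516434, +0.542317; -0.567130, +0.819031, -0.086908; -0.489056, -0.249969, +0.835667]
β = atan2(√(R₁₃²+R₂₃²), R₃₃) = 0.581450; α = atan2(R₂₃, R₁₃) mod 2π = 6.124284; γ = atan2(R₃₂, −R₃₁) mod 2π = 5.810677
d^2_{1,2}(β=0.5815) via the finite sum:
Half-angle: c=0.958036, s=0.286647. N=√(6·1·24·1)=12.000000
k: max(0,(2)−(1))=1 … min(2+(2),2−(1))=1
  k=1: (−1)^0·12.0000/(6)·0.9580^3·0.2866^1 = +0.504108
d^2_{1,2}(0.5815) = +0.504108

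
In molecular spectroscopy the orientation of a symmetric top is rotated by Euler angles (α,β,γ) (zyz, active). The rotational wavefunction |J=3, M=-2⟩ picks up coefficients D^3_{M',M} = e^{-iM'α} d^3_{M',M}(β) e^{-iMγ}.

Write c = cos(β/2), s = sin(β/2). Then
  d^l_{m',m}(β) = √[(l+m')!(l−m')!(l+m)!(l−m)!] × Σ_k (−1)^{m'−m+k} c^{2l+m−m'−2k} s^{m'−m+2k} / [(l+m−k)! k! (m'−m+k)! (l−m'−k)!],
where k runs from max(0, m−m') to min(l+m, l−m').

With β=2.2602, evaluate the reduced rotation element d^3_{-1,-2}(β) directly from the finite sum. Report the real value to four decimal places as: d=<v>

d^3_{-1,-2}(β=2.2602) via the finite sum:
c=cos(2.260200/2)=0.426569, s=sin(2.260200/2)=0.904455; N=√[2·24·1·120]=75.894664
Admissible k: 0..1 (factorial args all ≥0)
  k=0: (−1)^1·75.8947/(24)·0.4266^5·0.9045^1 = -0.040396
  k=1: (−1)^2·75.8947/(12)·0.4266^3·0.9045^3 = +0.363212
d^3_{-1,-2}(2.2602) = -0.040396 +0.363212 = +0.322816

d=0.3228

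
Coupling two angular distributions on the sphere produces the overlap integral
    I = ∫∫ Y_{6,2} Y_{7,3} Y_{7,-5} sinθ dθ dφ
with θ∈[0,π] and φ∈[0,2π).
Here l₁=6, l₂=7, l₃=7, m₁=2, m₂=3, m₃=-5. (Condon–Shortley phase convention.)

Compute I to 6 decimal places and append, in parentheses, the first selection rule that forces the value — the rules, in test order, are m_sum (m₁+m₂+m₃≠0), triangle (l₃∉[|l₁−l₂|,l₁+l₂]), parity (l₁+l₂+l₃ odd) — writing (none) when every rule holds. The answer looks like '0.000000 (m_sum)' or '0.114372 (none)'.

-0.112256 (none)

m-sum 0 ✓  L=20 even ✓  1≤7≤13 ✓
Π(2lᵢ+1) = 13×15×15 = 2925
triangle coeff Δ(6,7,7) = 1/2444321880
Σ_t [0,6]: t=0:+1/2612736000 t=1:−1/20736000 t=2:+1/1658880 t=3:−1/746496 t=4:+1/1658880 t=5:−1/20736000 t=6:+1/2612736000 = -1/4354560
(3j)²=1000/138567 [(6 7 7; 0 0 0)], sign=+1
Σ_t [2,4]: t=2:+1/92897280 t=3:−1/21772800 t=4:+1/49766400 = -1/66355200
(3j)²=63/8398 [(6 7 7; 2 3 -5)], sign=-1
⇒ 4πI² = 2362500/14919047
I = (-1)√(2362500/14919047/(4π)) = -0.11225623
No selection rule forces the value: the integral is nonzero (none).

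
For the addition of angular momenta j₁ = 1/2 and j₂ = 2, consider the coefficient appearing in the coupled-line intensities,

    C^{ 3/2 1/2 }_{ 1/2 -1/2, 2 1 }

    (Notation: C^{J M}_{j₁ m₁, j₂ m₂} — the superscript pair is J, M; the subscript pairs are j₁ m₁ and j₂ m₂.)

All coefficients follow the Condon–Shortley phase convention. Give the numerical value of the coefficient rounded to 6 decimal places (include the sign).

√[4·1!0!3!/5! · 0!1!3!1!2!1!] = √(12/5)
  +(−1)^1/∏(1,0,0,2,0,1)! = -1/2  (running -1/2)
⟨..|..⟩ = √(12/5)·(-1/2) = -0.774597

-0.774597  (= −√(3/5))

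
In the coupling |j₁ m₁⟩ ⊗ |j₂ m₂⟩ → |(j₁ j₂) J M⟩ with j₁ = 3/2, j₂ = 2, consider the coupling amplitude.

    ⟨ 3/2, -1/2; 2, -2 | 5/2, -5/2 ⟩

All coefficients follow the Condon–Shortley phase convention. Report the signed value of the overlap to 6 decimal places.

j₁+j₂−J=1  J+j₁−j₂=2  J−j₁+j₂=3  j₁+j₂+J+1=7
(j₁±m₁, j₂±m₂, J±M) = (1,2,0,4,0,5)
P² = 576/7
sum k=0..0:
  [0] +1/12 = 1/12
S = 1/12
C² = P²·S² = 4/7 ; C = +0.755929

+0.755929  (= +√(4/7))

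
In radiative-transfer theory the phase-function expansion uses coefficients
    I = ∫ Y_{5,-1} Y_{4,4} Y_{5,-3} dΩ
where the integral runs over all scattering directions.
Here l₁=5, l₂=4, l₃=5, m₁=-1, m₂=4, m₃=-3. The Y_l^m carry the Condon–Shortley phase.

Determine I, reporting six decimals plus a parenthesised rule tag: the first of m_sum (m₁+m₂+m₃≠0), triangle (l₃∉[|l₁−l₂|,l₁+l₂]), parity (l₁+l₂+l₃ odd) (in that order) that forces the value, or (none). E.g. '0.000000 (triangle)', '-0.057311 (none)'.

-0.168084 (none)

Checks pass: Σm=0; 14 even; l₃=5∈[1,9].
(2·5+1)(2·4+1)(2·5+1) = 1089
Δ: 4! 6! 4! / 15! → 1/3153150
sum: t=0:+1/69120 t=1:−1/1728 t=2:+1/576 t=3:−1/1728 t=4:+1/69120 = 7/11520
3j²(5 4 5; 0 0 0) = Δ·Π!·Σ² = 2/143  (sign -1)
sum: t=4:+1/27648 = 1/27648
3j²(5 4 5; -1 4 -3) = Δ·Π!·Σ² = 10/429  (sign +1)
combine: 4πI² = 1089·2/143·10/429 = 60/169
take √, sign -1: I = -0.16808437
No selection rule forces the value: the integral is nonzero (none).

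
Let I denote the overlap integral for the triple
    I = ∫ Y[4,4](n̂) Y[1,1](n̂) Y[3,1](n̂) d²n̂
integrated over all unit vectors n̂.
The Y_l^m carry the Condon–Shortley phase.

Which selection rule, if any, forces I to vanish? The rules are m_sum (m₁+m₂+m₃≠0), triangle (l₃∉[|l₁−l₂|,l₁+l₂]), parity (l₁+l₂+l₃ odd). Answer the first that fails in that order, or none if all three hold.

azimuthal sum: 4 + 1 + 1 = 6  ✗
3 ≤ 3 ≤ 5 (triangle on l)
L = 4 + 1 + 3 = 8 (even)

m_sum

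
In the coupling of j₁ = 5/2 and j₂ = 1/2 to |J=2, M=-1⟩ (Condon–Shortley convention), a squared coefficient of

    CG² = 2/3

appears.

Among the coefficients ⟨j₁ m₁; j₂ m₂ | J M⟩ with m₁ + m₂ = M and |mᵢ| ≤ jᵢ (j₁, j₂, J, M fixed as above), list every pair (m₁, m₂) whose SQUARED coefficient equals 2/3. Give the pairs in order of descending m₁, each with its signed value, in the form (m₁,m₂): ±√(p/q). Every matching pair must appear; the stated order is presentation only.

Admissible pairs with m₁+m₂ = M = -1: (-3/2,1/2), (-1/2,-1/2)
  (m₁,m₂)=(-1/2,-1/2): CG² = 1/3, CG = +√(1/3)
  (m₁,m₂)=(-3/2,1/2): CG² = 2/3, CG = −√(2/3)   ← matches the target
Pairs with CG² = 2/3: (-3/2,1/2): −√(2/3)

(-3/2,1/2): −√(2/3)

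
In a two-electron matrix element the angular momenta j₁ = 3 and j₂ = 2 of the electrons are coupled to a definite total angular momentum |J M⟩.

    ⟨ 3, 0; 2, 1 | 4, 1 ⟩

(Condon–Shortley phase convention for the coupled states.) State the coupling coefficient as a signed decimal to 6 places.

−√(3/14) = -0.462910

j₁+j₂−J=1  J+j₁−j₂=5  J−j₁+j₂=3  j₁+j₂+J+1=10
(j₁±m₁, j₂±m₂, J±M) = (3,3,3,1,5,3)
P² = 1944/7
sum k=0..1:
  [0] +1/72 = 1/72
  [1] −1/24 = -1/24
S = -1/36
C² = P²·S² = 3/14 ; C = -0.462910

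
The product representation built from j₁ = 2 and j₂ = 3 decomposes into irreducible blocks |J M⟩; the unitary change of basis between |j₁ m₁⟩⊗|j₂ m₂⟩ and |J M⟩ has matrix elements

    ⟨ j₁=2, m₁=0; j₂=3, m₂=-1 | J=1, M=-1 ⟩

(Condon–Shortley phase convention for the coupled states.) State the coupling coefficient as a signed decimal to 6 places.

+0.414039

triangle: 4!×0!×2!/7! = 48/5040
(j±m)!: 2!×2!×2!×4!×0!×2! = 384
prefactor² = (2J+1)×Δ×N² = 384/35
  k=2: +1/(2!×2!×0!×0!×0!×2!) = 1/8
Σ = 1/8  ⇒  CG² = 384/35×(1/8)² = 6/35
CG = +√(6/35) = +0.414039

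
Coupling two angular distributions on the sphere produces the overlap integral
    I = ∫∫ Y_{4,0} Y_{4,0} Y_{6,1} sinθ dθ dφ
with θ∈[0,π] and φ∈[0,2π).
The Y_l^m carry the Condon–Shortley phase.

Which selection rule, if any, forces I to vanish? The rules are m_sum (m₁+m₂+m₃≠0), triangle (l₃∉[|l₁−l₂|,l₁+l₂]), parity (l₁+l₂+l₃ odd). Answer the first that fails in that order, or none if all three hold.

m₁+m₂+m₃ = 0 + 0 + 1 = 1  ✗
triangle: |4−4|=0 ≤ l₃=6 ≤ 4+4=8
parity: l₁+l₂+l₃ = 14 is even

m_sum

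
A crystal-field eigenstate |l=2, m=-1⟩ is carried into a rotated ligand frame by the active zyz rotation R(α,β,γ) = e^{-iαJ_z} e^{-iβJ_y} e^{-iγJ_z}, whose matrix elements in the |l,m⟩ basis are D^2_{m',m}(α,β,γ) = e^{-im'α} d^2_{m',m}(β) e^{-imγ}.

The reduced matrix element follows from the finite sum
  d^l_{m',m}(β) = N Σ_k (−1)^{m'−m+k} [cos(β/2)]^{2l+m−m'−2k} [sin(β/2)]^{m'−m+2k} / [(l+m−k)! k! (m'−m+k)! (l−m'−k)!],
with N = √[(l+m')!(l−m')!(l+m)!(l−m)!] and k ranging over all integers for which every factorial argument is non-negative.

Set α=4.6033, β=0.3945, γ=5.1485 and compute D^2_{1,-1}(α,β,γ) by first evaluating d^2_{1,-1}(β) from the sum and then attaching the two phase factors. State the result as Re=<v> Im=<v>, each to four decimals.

Re=0.0935 Im=0.0567

First d^2_{1,-1}(β=0.3945), then the phase factors e^{-i(1)α} and e^{-i(-1)γ}:
Half-angle: c=0.980609, s=0.195973. N=√(6·1·1·6)=6.000000
Admissible k: 0..1 (factorial args all ≥0)
  k=0: (−1)^2·6.0000/(2)·0.9806^2·0.1960^2 = +0.110792
  k=1: (−1)^3·6.0000/(6)·0.9806^0·0.1960^4 = -0.001475
d^2_{1,-1}(0.3945) = +0.110792 -0.001475 = +0.109317
D = (-0.108873+0.994056i)·(+0.109317)·(+0.422418-0.906401i) = +0.093468+0.056690i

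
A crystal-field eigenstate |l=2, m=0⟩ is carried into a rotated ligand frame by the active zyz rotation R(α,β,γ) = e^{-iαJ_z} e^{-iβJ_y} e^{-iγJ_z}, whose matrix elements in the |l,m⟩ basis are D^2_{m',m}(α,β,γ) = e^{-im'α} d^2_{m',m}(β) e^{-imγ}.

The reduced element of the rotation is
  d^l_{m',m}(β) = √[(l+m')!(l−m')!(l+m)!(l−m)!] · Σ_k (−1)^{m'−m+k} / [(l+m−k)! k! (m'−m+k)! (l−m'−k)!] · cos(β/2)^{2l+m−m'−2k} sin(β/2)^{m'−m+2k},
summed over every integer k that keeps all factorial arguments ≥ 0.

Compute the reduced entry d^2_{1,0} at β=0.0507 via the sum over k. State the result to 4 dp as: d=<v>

d^2_{1,0}(β=0.0507) via the finite sum:
c=cos(0.050700/2)=0.999679, s=sin(0.050700/2)=0.025347; N=√[6·1·2·2]=4.898979
k∈{0,1} keeps every argument non-negative
  k=0: (−1)^1·4.8990/(2)·0.9997^3·0.0253^1 = -0.062028
  k=1: (−1)^2·4.8990/(2)·0.9997^1·0.0253^3 = +0.000040
d^2_{1,0}(0.0507) = -0.062028 +0.000040 = -0.061988

d=-0.0620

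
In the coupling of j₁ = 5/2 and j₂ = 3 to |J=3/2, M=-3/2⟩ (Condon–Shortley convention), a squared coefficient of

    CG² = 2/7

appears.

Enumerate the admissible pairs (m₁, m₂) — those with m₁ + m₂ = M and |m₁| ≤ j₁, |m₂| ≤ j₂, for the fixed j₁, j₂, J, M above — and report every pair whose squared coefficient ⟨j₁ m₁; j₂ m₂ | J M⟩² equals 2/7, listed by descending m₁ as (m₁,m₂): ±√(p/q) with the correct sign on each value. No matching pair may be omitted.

Admissible pairs with m₁+m₂ = M = -3/2: (-5/2,1), (-3/2,0), (-1/2,-1), (1/2,-2), (3/2,-3)
  (m₁,m₂)=(3/2,-3): CG² = 3/14, CG = +√(3/14)
  (m₁,m₂)=(1/2,-2): CG² = 2/7, CG = −√(2/7)   ← matches the target
  (m₁,m₂)=(-1/2,-1): CG² = 9/35, CG = +√(9/35)
  (m₁,m₂)=(-3/2,0): CG² = 6/35, CG = −√(6/35)
  (m₁,m₂)=(-5/2,1): CG² = 1/14, CG = +√(1/14)
Pairs with CG² = 2/7: (1/2,-2): −√(2/7)

(1/2,-2): −√(2/7)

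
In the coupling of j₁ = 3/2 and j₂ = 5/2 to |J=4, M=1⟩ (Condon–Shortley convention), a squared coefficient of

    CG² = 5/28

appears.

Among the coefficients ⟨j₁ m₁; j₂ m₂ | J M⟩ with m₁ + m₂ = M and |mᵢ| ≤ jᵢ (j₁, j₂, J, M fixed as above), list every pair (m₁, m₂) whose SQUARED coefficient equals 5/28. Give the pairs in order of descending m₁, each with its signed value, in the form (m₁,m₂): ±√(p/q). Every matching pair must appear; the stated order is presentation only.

(3/2,-1/2): +√(5/28)

Admissible pairs with m₁+m₂ = M = 1: (-3/2,5/2), (-1/2,3/2), (1/2,1/2), (3/2,-1/2)
  (m₁,m₂)=(3/2,-1/2): CG² = 5/28, CG = +√(5/28)   ← matches the target
  (m₁,m₂)=(1/2,1/2): CG² = 15/28, CG = +√(15/28)
  (m₁,m₂)=(-1/2,3/2): CG² = 15/56, CG = +√(15/56)
  (m₁,m₂)=(-3/2,5/2): CG² = 1/56, CG = +√(1/56)
Pairs with CG² = 5/28: (3/2,-1/2): +√(5/28)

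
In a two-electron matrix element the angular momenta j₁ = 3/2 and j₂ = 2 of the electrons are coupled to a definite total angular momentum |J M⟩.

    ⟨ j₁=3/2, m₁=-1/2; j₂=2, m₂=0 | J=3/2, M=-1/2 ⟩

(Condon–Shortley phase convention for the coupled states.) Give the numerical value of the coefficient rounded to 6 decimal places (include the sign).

−√(1/5) ≈ -0.447214

√[4·2!1!2!/6! · 1!2!2!2!1!2!] = √(16/45)
  +(−1)^1/∏(1,1,1,1,0,1)! = -1  (running -1)
  +(−1)^2/∏(2,0,0,0,1,2)! = 1/4  (running -3/4)
⟨..|..⟩ = √(16/45)·(-3/4) = -0.447214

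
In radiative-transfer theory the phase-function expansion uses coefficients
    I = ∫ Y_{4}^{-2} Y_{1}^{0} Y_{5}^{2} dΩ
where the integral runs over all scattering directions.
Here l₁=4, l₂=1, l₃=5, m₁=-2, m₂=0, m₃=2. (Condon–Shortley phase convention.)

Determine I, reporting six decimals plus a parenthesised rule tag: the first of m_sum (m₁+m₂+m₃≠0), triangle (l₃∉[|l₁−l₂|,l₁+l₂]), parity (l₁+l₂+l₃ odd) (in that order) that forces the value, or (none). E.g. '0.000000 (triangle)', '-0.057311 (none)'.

m-sum 0 ✓  L=10 even ✓  3≤5≤5 ✓
Π(2lᵢ+1) = 9×3×11 = 297
triangle coeff Δ(4,1,5) = 1/495
Σ_t [0,0]: t=0:+1/576 = 1/576
(3j)²=5/99 [(4 1 5; 0 0 0)], sign=-1
Σ_t [0,0]: t=0:+1/1440 = 1/1440
(3j)²=7/165 [(4 1 5; -2 0 2)], sign=-1
⇒ 4πI² = 7/11
I = (+1)√(7/11/(4π)) = 0.22503380
No selection rule forces the value: the integral is nonzero (none).

0.225034 (none)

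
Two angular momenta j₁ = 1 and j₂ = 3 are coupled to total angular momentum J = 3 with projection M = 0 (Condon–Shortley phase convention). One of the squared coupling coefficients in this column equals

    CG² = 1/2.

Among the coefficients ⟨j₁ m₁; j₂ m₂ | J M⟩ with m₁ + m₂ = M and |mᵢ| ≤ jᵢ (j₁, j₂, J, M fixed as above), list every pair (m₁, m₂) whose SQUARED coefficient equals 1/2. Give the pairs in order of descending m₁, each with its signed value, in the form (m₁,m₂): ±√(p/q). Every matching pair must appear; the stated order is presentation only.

(1,-1): +√(1/2); (-1,1): −√(1/2)

Admissible pairs with m₁+m₂ = M = 0: (-1,1), (0,0), (1,-1)
  (m₁,m₂)=(1,-1): CG² = 1/2, CG = +√(1/2)   ← matches the target
  (m₁,m₂)=(0,0): CG² = 0/1, CG = 0
  (m₁,m₂)=(-1,1): CG² = 1/2, CG = −√(1/2)   ← matches the target
Pairs with CG² = 1/2: (1,-1): +√(1/2); (-1,1): −√(1/2)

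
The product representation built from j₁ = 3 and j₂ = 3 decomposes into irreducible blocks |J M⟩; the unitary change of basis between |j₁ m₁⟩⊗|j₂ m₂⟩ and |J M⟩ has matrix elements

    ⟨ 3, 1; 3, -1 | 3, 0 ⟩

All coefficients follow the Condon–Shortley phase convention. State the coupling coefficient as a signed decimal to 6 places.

−√(1/6) = -0.408248

√[7·3!3!3!/10! · 4!2!2!4!3!3!] = √(864/25)
  +(−1)^0/∏(0,3,2,2,1,1)! = 1/24  (running 1/24)
  +(−1)^1/∏(1,2,1,1,2,2)! = -1/8  (running -1/12)
  +(−1)^2/∏(2,1,0,0,3,3)! = 1/72  (running -5/72)
⟨..|..⟩ = √(864/25)·(-5/72) = -0.408248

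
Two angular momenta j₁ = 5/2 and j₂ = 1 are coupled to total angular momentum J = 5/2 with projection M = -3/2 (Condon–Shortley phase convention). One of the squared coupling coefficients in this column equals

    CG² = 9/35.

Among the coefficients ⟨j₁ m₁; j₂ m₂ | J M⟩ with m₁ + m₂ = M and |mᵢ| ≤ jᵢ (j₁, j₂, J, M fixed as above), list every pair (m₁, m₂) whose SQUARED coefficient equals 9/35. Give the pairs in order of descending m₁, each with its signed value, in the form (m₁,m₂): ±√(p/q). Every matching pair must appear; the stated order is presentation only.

Admissible pairs with m₁+m₂ = M = -3/2: (-5/2,1), (-3/2,0), (-1/2,-1)
  (m₁,m₂)=(-1/2,-1): CG² = 16/35, CG = +√(16/35)
  (m₁,m₂)=(-3/2,0): CG² = 9/35, CG = −√(9/35)   ← matches the target
  (m₁,m₂)=(-5/2,1): CG² = 2/7, CG = −√(2/7)
Pairs with CG² = 9/35: (-3/2,0): −√(9/35)

(-3/2,0): −√(9/35)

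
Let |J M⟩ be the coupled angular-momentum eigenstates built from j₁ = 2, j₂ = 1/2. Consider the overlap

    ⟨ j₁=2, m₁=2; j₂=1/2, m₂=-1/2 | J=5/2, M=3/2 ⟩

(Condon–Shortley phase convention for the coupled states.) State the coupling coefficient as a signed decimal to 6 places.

+0.447214

√[6·0!4!1!/6! · 4!0!0!1!4!1!] = √(576/5)
  +(−1)^0/∏(0,0,0,0,4,1)! = 1/24  (running 1/24)
⟨..|..⟩ = √(576/5)·(1/24) = +0.447214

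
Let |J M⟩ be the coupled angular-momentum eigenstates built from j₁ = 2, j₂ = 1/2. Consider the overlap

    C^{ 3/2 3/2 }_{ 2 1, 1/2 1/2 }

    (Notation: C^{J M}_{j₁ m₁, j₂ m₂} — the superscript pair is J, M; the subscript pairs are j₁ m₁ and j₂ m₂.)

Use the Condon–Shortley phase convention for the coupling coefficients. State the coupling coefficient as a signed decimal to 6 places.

triangle: 1!·3!·0!/5! = 6/120
(j±m)!: 3!·1!·1!·0!·3!·0! = 36
prefactor² = (2J+1)·Δ·N² = 36/5
  k=1: −1/(1!·0!·0!·0!·3!·0!) = -1/6
Σ = -1/6  ⇒  CG² = 36/5·(-1/6)² = 1/5
CG = −√(1/5) = -0.447214

−√(1/5) = -0.447214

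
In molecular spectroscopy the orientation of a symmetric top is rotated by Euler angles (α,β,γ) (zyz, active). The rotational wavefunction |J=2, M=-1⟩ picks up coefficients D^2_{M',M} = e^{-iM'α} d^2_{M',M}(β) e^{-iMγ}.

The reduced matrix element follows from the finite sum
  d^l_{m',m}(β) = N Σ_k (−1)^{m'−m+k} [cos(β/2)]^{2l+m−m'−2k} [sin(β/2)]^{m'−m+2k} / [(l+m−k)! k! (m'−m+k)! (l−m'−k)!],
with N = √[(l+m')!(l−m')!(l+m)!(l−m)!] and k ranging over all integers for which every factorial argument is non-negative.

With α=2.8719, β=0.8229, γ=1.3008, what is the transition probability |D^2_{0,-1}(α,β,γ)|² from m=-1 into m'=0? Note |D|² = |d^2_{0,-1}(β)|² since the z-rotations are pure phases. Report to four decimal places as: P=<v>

P=0.3729

Split into d^2_{0,-1}(β=0.8229) × two z-phases.
With c≡cos(β/2)=0.916542 and s≡sin(β/2)=0.399939, N=[2·2·1·6]^{1/2}=4.898979
k: max(0,(-1)−(0))=0 … min(2+(-1),2−(0))=1
  k=0: (−1)^1·4.8990/(2)·0.9165^3·0.3999^1 = -0.754269
  k=1: (−1)^2·4.8990/(2)·0.9165^1·0.3999^3 = +0.143618
d^2_{0,-1}(0.8229) = -0.754269 +0.143618 = -0.610651
|D^2_{0,-1}|² = |d^2_{0,-1}(β)|² = (-0.610651)² = 0.372894 (the z-rotation phases have unit modulus)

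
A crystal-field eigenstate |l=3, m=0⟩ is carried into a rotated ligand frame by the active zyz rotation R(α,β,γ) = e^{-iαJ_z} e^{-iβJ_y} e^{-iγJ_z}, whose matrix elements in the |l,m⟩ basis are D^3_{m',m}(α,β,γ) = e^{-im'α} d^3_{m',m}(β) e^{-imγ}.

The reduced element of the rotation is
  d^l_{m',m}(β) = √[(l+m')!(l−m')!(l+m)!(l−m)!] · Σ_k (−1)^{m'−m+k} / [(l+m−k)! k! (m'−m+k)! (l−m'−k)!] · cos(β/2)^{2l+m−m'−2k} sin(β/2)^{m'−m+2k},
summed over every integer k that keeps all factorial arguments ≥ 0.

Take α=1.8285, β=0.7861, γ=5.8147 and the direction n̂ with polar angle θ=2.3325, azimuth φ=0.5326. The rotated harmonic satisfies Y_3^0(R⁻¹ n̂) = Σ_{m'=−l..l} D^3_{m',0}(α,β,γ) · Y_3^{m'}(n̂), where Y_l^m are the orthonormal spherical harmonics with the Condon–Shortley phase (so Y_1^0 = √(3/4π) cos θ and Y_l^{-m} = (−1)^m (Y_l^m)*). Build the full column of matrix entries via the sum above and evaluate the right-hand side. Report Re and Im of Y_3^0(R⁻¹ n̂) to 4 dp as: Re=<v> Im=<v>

Re=0.3113 Im=0.0000

Need the full column D^3_{m',0} for m'=−3..3 at α=1.8285, β=0.7861, γ=5.8147.
cos(β/2)=0.923745, sin(β/2)=0.383008
d^3_{-3,0}: single k=3 term ⇒ +0.198059;  D = +0.138317-0.141759i
d^3_{-2,0}: k∈[2..3] ⇒ +0.585038 -0.100576 = +0.484462;  D = -0.421527-0.238786i
d^3_{-1,0}: k∈[1..3] ⇒ +0.892399 -0.460247 +0.026374 = +0.458526;  D = -0.116860+0.443385i
d^3_{0,0}: k∈[0..3] ⇒ +0.621317 -0.961316 +0.165263 -0.003157 = -0.177892;  D = -0.177892+0.000000i
d^3_{1,0}: k∈[0..2] ⇒ -0.892399 +0.460247 -0.026374 = -0.458526;  D = +0.116860+0.443385i
d^3_{2,0}: k∈[0..1] ⇒ +0.585038 -0.100576 = +0.484462;  D = -0.421527+0.238786i
d^3_{3,0}: single k=0 term ⇒ -0.198059;  D = -0.138317-0.141759i
Y_3^{m'}(θ=2.3325,φ=0.5326) and Σ D·Y over m':
  (+0.1383-0.1418i)·(-0.0043-0.1581i)  (-0.4215-0.2388i)·(-0.1789+0.3232i)  (-0.1169+0.4434i)·(+0.2784-0.1641i)  (-0.1779+0.0000i)·(+0.1593+0.0000i)  (+0.1169+0.4434i)·(-0.2784-0.1641i)  (-0.4215+0.2388i)·(-0.1789-0.3232i)  (-0.1383-0.1418i)·(+0.0043-0.1581i)
Y_3^0(R⁻¹ n̂) = +0.311256+0.000000i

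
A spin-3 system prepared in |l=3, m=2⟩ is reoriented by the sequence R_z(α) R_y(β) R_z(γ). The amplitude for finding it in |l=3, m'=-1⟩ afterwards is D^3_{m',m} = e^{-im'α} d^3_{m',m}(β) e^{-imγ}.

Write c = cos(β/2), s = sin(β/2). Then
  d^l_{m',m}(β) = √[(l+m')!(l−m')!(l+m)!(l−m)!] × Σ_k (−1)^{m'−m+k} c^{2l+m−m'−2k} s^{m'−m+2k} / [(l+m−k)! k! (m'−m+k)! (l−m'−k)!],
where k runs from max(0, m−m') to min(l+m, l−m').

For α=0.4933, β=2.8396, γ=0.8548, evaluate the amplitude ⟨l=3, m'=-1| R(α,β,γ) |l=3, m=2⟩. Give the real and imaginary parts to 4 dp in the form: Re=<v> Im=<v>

Re=-0.1487 Im=0.4018

First d^3_{-1,2}(β=2.8396), then the phase factors e^{-i(-1)α} and e^{-i(2)γ}:
Half-angle: c=0.150423, s=0.988622. N=√(2·24·120·1)=75.894664
Admissible k: 3..4 (factorial args all ≥0)
  k=3: (−1)^0·75.8947/(12)·0.1504^3·0.9886^3 = +0.020800
  k=4: (−1)^1·75.8947/(24)·0.1504^1·0.9886^5 = -0.449227
d^3_{-1,2}(2.8396) = +0.020800 -0.449227 = -0.428427
Attach z-rotation phases: D = e^{-i(-1)(0.4933)}·(-0.428427)·e^{-i(2)(0.8548)} = -0.148715+0.401788i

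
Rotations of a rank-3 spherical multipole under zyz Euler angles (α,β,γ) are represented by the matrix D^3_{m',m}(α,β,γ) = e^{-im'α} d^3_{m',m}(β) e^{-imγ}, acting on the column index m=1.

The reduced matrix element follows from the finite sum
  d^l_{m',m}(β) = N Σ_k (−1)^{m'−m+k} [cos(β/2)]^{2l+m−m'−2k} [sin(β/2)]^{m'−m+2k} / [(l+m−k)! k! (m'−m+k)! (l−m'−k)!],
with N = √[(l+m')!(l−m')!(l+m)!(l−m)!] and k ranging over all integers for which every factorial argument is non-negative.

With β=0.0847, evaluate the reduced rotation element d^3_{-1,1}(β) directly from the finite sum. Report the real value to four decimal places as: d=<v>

d=0.0107

d^3_{-1,1}(β=0.0847) via the finite sum:
c=cos(0.084700/2)=0.999103, s=sin(0.084700/2)=0.042337; N=√[2·24·24·2]=48.000000
k: max(0,(1)−(-1))=2 … min(3+(1),3−(-1))=4
  k=2: (−1)^0·48.0000/(8)·0.9991^4·0.0423^2 = +0.010716
  k=3: (−1)^1·48.0000/(6)·0.9991^2·0.0423^4 = -0.000026
  k=4: (−1)^2·48.0000/(48)·0.9991^0·0.0423^6 = +0.000000
d^3_{-1,1}(0.0847) = +0.010716 -0.000026 +0.000000 = +0.010691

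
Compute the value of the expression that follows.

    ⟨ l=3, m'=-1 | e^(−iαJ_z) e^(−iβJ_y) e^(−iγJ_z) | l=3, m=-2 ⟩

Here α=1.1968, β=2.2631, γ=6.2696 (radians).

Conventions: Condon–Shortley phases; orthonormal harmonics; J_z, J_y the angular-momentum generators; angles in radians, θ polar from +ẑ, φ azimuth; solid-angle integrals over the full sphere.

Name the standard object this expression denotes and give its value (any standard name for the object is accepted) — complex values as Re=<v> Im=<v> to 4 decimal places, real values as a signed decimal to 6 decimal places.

This is a Wigner D-matrix element — the rotation-matrix element ⟨l m'| R(α,β,γ) |l m⟩ in the angular-momentum basis.
First d^3_{-1,-2}(β=2.2631), then the phase factors e^{-i(-1)α} and e^{-i(-2)γ}:
c=cos(2.263100/2)=0.425257, s=sin(2.263100/2)=0.905072; N=√[2·24·1·120]=75.894664
Admissible k: 0..1 (factorial args all ≥0)
  k=0: (−1)^1·75.8947/(24)·0.4253^5·0.9051^1 = -0.039805
  k=1: (−1)^2·75.8947/(12)·0.4253^3·0.9051^3 = +0.360608
d^3_{-1,-2}(2.2631) = -0.039805 +0.360608 = +0.320803
D = (+0.365338+0.930875i)·(+0.320803)·(+0.999631-0.027167i) = +0.125271+0.295333i

Wigner D-matrix element, Re=0.1253 Im=0.2953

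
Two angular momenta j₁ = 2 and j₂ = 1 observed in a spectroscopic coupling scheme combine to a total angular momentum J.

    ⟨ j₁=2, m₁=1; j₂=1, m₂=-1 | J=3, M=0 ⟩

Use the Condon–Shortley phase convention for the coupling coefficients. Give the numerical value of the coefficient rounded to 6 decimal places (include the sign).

√[7·0!4!2!/7! · 3!1!0!2!3!3!] = √(144/5)
  +(−1)^0/∏(0,0,1,0,3,2)! = 1/12  (running 1/12)
⟨..|..⟩ = √(144/5)·(1/12) = +0.447214

+√(1/5) = +0.447214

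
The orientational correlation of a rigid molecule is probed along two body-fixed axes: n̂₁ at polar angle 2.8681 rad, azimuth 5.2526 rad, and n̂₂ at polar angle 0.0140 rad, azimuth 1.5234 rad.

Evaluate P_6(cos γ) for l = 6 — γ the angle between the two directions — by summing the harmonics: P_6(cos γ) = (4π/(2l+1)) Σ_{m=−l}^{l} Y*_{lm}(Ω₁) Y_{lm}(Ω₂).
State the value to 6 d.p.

0.397728

Expand P_6 via completeness: Σ_{m} conj(Y_{6,m}) at Ω₁ times Y_{6,m} at Ω₂ —
  [-6]  conj(Y_{6,-6})(Ω₁) = (0.000187, 0.000019) ; Y_{6,-6}(Ω₂) = (-0.000000, -0.000000) ; Δ = (-0.000000, -0.000000)
  [-5]  conj(Y_{6,-5})(Ω₁) = (-0.000988, -0.002095) ; Y_{6,-5}(Ω₂) = (0.000000, -0.000000) ; Δ = (-0.000000, 0.000000)
  [-4]  conj(Y_{6,-4})(Ω₁) = (-0.009717, 0.014511) ; Y_{6,-4}(Ω₂) = (0.000000, 0.000000) ; Δ = (-0.000000, 0.000000)
  [-3]  conj(Y_{6,-3})(Ω₁) = (0.088836, 0.004431) ; Y_{6,-3}(Ω₂) = (-0.000002, 0.000014) ; Δ = (-0.000000, 0.000001)
  [-2]  conj(Y_{6,-2})(Ω₁) = (-0.141821, -0.265647) ; Y_{6,-2}(Ω₂) = (-0.001016, -0.000097) ; Δ = (0.000118, 0.000284)
  [-1]  conj(Y_{6,-1})(Ω₁) = (-0.305784, 0.509880) ; Y_{6,-1}(Ω₂) = (0.002184, -0.046043) ; Δ = (0.022809, 0.015193)
  [+0]  conj(Y_{6,0})(Ω₁) = (0.360190, -0.000000) ; Y_{6,0}(Ω₂) = (1.015015, 0.000000) ; Δ = (0.365599, 0.000000)
  [+1]  conj(Y_{6,1})(Ω₁) = (0.305784, 0.509880) ; Y_{6,1}(Ω₂) = (-0.002184, -0.046043) ; Δ = (0.022809, -0.015193)
  [+2]  conj(Y_{6,2})(Ω₁) = (-0.141821, 0.265647) ; Y_{6,2}(Ω₂) = (-0.001016, 0.000097) ; Δ = (0.000118, -0.000284)
  [+3]  conj(Y_{6,3})(Ω₁) = (-0.088836, 0.004431) ; Y_{6,3}(Ω₂) = (0.000002, 0.000014) ; Δ = (-0.000000, -0.000001)
  [+4]  conj(Y_{6,4})(Ω₁) = (-0.009717, -0.014511) ; Y_{6,4}(Ω₂) = (0.000000, -0.000000) ; Δ = (-0.000000, -0.000000)
  [+5]  conj(Y_{6,5})(Ω₁) = (0.000988, -0.002095) ; Y_{6,5}(Ω₂) = (-0.000000, -0.000000) ; Δ = (-0.000000, -0.000000)
  [+6]  conj(Y_{6,6})(Ω₁) = (0.000187, -0.000019) ; Y_{6,6}(Ω₂) = (-0.000000, 0.000000) ; Δ = (-0.000000, 0.000000)
Accumulated sum (0.411452, 0.000000); after 4π/(2l+1) scaling, (0.397728, 0.000000) ⇒ P_6 = 0.397728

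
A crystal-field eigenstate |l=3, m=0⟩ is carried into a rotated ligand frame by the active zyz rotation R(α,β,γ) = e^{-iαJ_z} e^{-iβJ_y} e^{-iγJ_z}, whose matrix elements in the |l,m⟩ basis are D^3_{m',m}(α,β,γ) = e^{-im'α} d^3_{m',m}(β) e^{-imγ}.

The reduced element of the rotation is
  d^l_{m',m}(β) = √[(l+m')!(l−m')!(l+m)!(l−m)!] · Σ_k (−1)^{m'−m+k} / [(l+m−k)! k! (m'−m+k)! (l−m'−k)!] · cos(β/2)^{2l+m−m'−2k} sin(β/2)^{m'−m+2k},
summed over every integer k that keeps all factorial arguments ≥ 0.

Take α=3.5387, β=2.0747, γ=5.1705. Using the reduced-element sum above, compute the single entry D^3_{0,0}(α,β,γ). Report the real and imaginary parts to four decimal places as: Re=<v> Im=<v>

D^3_{0,0}(3.5387,2.0747,5.1705) = e^{-i·0·3.5387}·d^3_{0,0}(2.0747)·e^{-i·0·5.1705}. Compute d first:
With c≡cos(β/2)=0.508504 and s≡sin(β/2)=0.861060, N=[6·6·6·6]^{1/2}=36.000000
k: max(0,(0)−(0))=0 … min(3+(0),3−(0))=3
  k=0: (−1)^0·36.0000/(36)·0.5085^6·0.8611^0 = +0.017289
  k=1: (−1)^1·36.0000/(4)·0.5085^4·0.8611^2 = -0.446155
  k=2: (−1)^2·36.0000/(4)·0.5085^2·0.8611^4 = +1.279276
  k=3: (−1)^3·36.0000/(36)·0.5085^0·0.8611^6 = -0.407568
d^3_{0,0}(2.0747) = +0.017289 -0.446155 +1.279276 -0.407568 = +0.442841
Attach z-rotation phases: D = e^{-i(0)(3.5387)}·(+0.442841)·e^{-i(0)(5.1705)} = +0.442841+0.000000i

Re=0.4428 Im=0.0000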